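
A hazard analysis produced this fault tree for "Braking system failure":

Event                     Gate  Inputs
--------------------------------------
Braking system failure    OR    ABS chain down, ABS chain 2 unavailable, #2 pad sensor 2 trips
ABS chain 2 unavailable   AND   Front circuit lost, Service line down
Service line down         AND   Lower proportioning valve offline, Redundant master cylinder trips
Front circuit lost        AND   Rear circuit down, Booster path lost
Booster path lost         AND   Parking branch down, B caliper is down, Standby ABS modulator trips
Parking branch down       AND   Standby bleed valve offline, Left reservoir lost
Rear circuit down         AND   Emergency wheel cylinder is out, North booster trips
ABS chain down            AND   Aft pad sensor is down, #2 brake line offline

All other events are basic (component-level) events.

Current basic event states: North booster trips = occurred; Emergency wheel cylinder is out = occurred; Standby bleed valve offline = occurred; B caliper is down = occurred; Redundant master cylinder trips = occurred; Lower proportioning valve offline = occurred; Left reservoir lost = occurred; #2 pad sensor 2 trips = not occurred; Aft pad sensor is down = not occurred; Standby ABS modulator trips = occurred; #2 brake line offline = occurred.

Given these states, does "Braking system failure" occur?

Yes

ABS chain down [AND]: Aft pad sensor is down=not, #2 brake line offline=occurs → not all inputs occur → does not occur.
Rear circuit down [AND]: Emergency wheel cylinder is out=occurs, North booster trips=occurs → all inputs occur → occurs.
Parking branch down [AND]: Standby bleed valve offline=occurs, Left reservoir lost=occurs → all inputs occur → occurs.
Booster path lost [AND]: Parking branch down=occurs, B caliper is down=occurs, Standby ABS modulator trips=occurs → all inputs occur → occurs.
Front circuit lost [AND]: Rear circuit down=occurs, Booster path lost=occurs → all inputs occur → occurs.
Service line down [AND]: Lower proportioning valve offline=occurs, Redundant master cylinder trips=occurs → all inputs occur → occurs.
ABS chain 2 unavailable [AND]: Front circuit lost=occurs, Service line down=occurs → all inputs occur → occurs.
Braking system failure [OR]: ABS chain down=not, ABS chain 2 unavailable=occurs, #2 pad sensor 2 trips=not → at least one input occurs → occurs.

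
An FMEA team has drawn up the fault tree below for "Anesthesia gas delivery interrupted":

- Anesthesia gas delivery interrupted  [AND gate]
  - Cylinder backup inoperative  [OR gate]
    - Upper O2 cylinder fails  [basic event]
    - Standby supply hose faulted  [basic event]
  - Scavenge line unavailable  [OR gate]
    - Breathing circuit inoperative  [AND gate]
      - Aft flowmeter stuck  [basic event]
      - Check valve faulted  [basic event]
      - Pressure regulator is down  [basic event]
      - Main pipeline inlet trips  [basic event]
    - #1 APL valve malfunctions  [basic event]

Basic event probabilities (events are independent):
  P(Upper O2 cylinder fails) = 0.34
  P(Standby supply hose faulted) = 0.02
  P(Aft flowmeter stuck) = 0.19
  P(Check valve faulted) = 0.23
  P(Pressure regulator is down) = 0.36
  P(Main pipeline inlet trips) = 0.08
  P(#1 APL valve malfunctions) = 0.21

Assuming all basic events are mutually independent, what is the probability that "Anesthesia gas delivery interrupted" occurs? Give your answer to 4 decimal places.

0.0745

P(Cylinder backup inoperative) [OR] = 1 − (1−0.34) × (1−0.02) = 0.353200
P(Breathing circuit inoperative) [AND] = 0.19 × 0.23 × 0.36 × 0.08 = 0.001259
P(Scavenge line unavailable) [OR] = 1 − (1−0.001259) × (1−0.21) = 0.210995
P(Anesthesia gas delivery interrupted) [AND] = 0.353200 × 0.210995 = 0.074523
Rounded to 4 decimal places: P(Anesthesia gas delivery interrupted) ≈ 0.0745.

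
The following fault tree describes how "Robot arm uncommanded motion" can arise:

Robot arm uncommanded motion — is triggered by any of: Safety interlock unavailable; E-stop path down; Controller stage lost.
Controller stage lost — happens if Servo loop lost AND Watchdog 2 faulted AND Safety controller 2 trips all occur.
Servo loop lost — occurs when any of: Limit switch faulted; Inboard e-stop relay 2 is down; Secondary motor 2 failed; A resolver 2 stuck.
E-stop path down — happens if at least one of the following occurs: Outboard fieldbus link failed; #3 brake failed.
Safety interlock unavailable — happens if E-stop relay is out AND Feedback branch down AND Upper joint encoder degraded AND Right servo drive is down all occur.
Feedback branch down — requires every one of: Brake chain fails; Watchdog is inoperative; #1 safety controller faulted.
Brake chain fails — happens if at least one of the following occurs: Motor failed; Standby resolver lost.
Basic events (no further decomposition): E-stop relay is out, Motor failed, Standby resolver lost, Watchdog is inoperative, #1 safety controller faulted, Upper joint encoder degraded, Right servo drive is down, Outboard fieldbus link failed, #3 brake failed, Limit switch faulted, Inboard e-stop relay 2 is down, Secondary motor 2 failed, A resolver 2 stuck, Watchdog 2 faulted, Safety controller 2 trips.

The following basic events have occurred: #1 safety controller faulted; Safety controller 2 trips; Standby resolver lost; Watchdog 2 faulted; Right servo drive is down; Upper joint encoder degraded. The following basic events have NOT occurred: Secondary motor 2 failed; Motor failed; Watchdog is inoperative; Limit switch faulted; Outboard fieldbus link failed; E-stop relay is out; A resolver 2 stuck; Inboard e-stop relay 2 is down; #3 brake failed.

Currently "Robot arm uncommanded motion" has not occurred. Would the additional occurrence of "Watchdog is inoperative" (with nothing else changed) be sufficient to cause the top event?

No

Counterfactual: set "Watchdog is inoperative" to occurred.
Brake chain fails [OR]: Motor failed=not, Standby resolver lost=occurs → at least one input occurs → occurs.
Feedback branch down [AND]: Brake chain fails=occurs, Watchdog is inoperative=occurs, #1 safety controller faulted=occurs → all inputs occur → occurs.
Safety interlock unavailable [AND]: E-stop relay is out=not, Feedback branch down=occurs, Upper joint encoder degraded=occurs, Right servo drive is down=occurs → not all inputs occur → does not occur.
E-stop path down [OR]: Outboard fieldbus link failed=not, #3 brake failed=not → no input occurs → does not occur.
Servo loop lost [OR]: Limit switch faulted=not, Inboard e-stop relay 2 is down=not, Secondary motor 2 failed=not, A resolver 2 stuck=not → no input occurs → does not occur.
Controller stage lost [AND]: Servo loop lost=not, Watchdog 2 faulted=occurs, Safety controller 2 trips=occurs → not all inputs occur → does not occur.
Robot arm uncommanded motion [OR]: Safety interlock unavailable=not, E-stop path down=not, Controller stage lost=not → no input occurs → does not occur.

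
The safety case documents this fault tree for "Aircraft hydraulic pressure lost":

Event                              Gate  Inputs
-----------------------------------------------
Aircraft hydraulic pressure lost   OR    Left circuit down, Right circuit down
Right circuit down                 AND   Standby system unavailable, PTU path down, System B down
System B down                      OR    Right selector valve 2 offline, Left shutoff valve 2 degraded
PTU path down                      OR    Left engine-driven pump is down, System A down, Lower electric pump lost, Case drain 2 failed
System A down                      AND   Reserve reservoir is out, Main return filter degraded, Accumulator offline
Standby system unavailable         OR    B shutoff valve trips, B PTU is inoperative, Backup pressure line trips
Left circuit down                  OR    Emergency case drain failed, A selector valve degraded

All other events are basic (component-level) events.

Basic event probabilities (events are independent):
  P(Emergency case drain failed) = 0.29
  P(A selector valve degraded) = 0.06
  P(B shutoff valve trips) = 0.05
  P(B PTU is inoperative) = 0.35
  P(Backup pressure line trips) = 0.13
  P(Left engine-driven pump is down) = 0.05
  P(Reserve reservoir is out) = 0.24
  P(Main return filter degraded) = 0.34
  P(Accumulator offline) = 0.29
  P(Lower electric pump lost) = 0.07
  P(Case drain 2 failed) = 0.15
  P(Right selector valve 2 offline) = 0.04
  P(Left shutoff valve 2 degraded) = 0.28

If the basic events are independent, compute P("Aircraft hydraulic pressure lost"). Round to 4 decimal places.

0.3580

P(Left circuit down) [OR] = 1 − (1−0.29) × (1−0.06) = 0.332600
P(Standby system unavailable) [OR] = 1 − (1−0.05) × (1−0.35) × (1−0.13) = 0.462775
P(System A down) [AND] = 0.24 × 0.34 × 0.29 = 0.023664
P(PTU path down) [OR] = 1 − (1−0.05) × (1−0.023664) × (1−0.07) × (1−0.15) = 0.266796
P(System B down) [OR] = 1 − (1−0.04) × (1−0.28) = 0.308800
P(Right circuit down) [AND] = 0.462775 × 0.266796 × 0.308800 = 0.038126
P(Aircraft hydraulic pressure lost) [OR] = 1 − (1−0.332600) × (1−0.038126) = 0.358045
Rounded to 4 decimal places: P(Aircraft hydraulic pressure lost) ≈ 0.3580.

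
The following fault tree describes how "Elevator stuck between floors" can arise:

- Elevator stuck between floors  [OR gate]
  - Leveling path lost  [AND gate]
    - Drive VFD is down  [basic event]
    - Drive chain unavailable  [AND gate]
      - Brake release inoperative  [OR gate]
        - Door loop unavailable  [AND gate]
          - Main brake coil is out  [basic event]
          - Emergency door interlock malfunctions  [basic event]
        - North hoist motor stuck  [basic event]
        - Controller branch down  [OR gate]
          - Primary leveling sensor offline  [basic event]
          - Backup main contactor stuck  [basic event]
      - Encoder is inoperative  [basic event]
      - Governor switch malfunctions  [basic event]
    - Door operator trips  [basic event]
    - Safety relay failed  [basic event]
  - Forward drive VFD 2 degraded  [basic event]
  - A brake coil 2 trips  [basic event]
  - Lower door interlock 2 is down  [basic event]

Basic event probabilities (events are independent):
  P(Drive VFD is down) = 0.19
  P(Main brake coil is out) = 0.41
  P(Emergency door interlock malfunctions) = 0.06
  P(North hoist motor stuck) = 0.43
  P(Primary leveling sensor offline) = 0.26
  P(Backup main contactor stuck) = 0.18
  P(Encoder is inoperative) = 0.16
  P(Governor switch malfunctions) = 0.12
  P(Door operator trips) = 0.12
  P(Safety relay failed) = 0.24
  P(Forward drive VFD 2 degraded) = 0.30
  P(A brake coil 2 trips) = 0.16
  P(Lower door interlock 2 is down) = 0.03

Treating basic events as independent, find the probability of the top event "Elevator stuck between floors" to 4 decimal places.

0.4297

P(Door loop unavailable) [AND] = 0.41 × 0.06 = 0.024600
P(Controller branch down) [OR] = 1 − (1−0.26) × (1−0.18) = 0.393200
P(Brake release inoperative) [OR] = 1 − (1−0.024600) × (1−0.43) × (1−0.393200) = 0.662633
P(Drive chain unavailable) [AND] = 0.662633 × 0.16 × 0.12 = 0.012723
P(Leveling path lost) [AND] = 0.19 × 0.012723 × 0.12 × 0.24 = 0.000070
P(Elevator stuck between floors) [OR] = 1 − (1−0.000070) × (1−0.30) × (1−0.16) × (1−0.03) = 0.429680
Rounded to 4 decimal places: P(Elevator stuck between floors) ≈ 0.4297.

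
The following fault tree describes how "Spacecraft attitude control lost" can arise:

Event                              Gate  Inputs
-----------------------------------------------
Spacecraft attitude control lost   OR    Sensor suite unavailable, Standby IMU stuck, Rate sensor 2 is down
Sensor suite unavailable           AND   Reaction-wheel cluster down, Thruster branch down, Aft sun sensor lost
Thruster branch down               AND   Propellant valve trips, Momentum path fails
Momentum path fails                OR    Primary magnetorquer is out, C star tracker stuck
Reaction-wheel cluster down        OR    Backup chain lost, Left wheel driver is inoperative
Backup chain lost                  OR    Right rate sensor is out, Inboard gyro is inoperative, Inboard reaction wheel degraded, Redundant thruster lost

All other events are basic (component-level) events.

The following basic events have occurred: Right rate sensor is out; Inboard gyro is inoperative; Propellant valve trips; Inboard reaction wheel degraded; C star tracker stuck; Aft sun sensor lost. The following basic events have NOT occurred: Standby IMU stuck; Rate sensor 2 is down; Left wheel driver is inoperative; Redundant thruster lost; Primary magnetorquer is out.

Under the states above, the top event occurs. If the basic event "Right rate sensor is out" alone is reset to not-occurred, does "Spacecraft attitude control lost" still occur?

Counterfactual: set "Right rate sensor is out" to not occurred.
Backup chain lost [OR]: Right rate sensor is out=not, Inboard gyro is inoperative=occurs, Inboard reaction wheel degraded=occurs, Redundant thruster lost=not → at least one input occurs → occurs.
Reaction-wheel cluster down [OR]: Backup chain lost=occurs, Left wheel driver is inoperative=not → at least one input occurs → occurs.
Momentum path fails [OR]: Primary magnetorquer is out=not, C star tracker stuck=occurs → at least one input occurs → occurs.
Thruster branch down [AND]: Propellant valve trips=occurs, Momentum path fails=occurs → all inputs occur → occurs.
Sensor suite unavailable [AND]: Reaction-wheel cluster down=occurs, Thruster branch down=occurs, Aft sun sensor lost=occurs → all inputs occur → occurs.
Spacecraft attitude control lost [OR]: Sensor suite unavailable=occurs, Standby IMU stuck=not, Rate sensor 2 is down=not → at least one input occurs → occurs.

Yes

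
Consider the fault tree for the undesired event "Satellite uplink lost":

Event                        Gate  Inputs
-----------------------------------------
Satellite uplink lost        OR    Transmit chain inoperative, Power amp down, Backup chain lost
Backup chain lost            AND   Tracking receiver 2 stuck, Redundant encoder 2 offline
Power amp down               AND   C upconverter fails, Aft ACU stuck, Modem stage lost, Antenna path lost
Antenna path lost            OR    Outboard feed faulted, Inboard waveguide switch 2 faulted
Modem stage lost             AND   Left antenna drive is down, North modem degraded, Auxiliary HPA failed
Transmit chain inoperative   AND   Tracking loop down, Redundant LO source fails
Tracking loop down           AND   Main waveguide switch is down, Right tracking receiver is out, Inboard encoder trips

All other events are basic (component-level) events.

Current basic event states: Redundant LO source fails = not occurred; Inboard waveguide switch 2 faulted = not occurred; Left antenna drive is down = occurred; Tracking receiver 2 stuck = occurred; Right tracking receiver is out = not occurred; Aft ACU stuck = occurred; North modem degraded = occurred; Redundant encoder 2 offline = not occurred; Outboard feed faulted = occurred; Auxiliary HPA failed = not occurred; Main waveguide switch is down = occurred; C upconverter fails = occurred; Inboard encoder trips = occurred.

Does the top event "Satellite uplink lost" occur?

Tracking loop down [AND]: Main waveguide switch is down=occurs, Right tracking receiver is out=not, Inboard encoder trips=occurs → not all inputs occur → does not occur.
Transmit chain inoperative [AND]: Tracking loop down=not, Redundant LO source fails=not → not all inputs occur → does not occur.
Modem stage lost [AND]: Left antenna drive is down=occurs, North modem degraded=occurs, Auxiliary HPA failed=not → not all inputs occur → does not occur.
Antenna path lost [OR]: Outboard feed faulted=occurs, Inboard waveguide switch 2 faulted=not → at least one input occurs → occurs.
Power amp down [AND]: C upconverter fails=occurs, Aft ACU stuck=occurs, Modem stage lost=not, Antenna path lost=occurs → not all inputs occur → does not occur.
Backup chain lost [AND]: Tracking receiver 2 stuck=occurs, Redundant encoder 2 offline=not → not all inputs occur → does not occur.
Satellite uplink lost [OR]: Transmit chain inoperative=not, Power amp down=not, Backup chain lost=not → no input occurs → does not occur.

No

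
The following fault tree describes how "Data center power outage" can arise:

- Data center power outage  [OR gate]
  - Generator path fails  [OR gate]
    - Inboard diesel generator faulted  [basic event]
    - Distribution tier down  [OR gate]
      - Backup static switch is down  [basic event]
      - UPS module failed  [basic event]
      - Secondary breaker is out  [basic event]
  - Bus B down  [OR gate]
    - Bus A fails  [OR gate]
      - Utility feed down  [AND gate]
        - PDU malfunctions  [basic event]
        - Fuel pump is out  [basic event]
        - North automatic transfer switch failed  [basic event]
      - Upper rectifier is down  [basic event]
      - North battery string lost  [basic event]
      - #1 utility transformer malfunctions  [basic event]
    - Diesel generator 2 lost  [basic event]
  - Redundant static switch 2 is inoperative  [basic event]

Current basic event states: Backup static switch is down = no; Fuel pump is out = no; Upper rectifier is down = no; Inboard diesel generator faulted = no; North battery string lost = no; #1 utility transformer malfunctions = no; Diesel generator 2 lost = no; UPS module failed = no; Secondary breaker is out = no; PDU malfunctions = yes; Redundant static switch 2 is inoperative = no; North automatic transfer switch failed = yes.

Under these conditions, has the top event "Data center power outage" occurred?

No

Distribution tier down [OR]: Backup static switch is down=not, UPS module failed=not, Secondary breaker is out=not → no input occurs → does not occur.
Generator path fails [OR]: Inboard diesel generator faulted=not, Distribution tier down=not → no input occurs → does not occur.
Utility feed down [AND]: PDU malfunctions=occurs, Fuel pump is out=not, North automatic transfer switch failed=occurs → not all inputs occur → does not occur.
Bus A fails [OR]: Utility feed down=not, Upper rectifier is down=not, North battery string lost=not, #1 utility transformer malfunctions=not → no input occurs → does not occur.
Bus B down [OR]: Bus A fails=not, Diesel generator 2 lost=not → no input occurs → does not occur.
Data center power outage [OR]: Generator path fails=not, Bus B down=not, Redundant static switch 2 is inoperative=not → no input occurs → does not occur.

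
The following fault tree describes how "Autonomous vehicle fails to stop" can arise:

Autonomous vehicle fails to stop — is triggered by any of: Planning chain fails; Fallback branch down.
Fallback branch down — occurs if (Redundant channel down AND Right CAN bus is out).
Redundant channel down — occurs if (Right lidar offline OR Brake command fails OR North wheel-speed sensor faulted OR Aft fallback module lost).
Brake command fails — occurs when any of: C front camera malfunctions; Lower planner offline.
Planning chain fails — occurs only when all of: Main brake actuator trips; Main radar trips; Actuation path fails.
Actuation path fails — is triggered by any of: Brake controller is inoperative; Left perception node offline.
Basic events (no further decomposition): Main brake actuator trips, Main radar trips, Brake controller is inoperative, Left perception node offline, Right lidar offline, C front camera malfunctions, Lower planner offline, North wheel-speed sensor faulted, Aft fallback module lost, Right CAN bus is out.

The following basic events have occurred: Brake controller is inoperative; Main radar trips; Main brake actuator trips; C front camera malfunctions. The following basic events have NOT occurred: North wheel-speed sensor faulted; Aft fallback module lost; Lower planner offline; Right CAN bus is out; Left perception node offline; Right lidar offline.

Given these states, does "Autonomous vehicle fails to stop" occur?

Actuation path fails [OR]: Brake controller is inoperative=occurs, Left perception node offline=not → at least one input occurs → occurs.
Planning chain fails [AND]: Main brake actuator trips=occurs, Main radar trips=occurs, Actuation path fails=occurs → all inputs occur → occurs.
Brake command fails [OR]: C front camera malfunctions=occurs, Lower planner offline=not → at least one input occurs → occurs.
Redundant channel down [OR]: Right lidar offline=not, Brake command fails=occurs, North wheel-speed sensor faulted=not, Aft fallback module lost=not → at least one input occurs → occurs.
Fallback branch down [AND]: Redundant channel down=occurs, Right CAN bus is out=not → not all inputs occur → does not occur.
Autonomous vehicle fails to stop [OR]: Planning chain fails=occurs, Fallback branch down=not → at least one input occurs → occurs.

Yes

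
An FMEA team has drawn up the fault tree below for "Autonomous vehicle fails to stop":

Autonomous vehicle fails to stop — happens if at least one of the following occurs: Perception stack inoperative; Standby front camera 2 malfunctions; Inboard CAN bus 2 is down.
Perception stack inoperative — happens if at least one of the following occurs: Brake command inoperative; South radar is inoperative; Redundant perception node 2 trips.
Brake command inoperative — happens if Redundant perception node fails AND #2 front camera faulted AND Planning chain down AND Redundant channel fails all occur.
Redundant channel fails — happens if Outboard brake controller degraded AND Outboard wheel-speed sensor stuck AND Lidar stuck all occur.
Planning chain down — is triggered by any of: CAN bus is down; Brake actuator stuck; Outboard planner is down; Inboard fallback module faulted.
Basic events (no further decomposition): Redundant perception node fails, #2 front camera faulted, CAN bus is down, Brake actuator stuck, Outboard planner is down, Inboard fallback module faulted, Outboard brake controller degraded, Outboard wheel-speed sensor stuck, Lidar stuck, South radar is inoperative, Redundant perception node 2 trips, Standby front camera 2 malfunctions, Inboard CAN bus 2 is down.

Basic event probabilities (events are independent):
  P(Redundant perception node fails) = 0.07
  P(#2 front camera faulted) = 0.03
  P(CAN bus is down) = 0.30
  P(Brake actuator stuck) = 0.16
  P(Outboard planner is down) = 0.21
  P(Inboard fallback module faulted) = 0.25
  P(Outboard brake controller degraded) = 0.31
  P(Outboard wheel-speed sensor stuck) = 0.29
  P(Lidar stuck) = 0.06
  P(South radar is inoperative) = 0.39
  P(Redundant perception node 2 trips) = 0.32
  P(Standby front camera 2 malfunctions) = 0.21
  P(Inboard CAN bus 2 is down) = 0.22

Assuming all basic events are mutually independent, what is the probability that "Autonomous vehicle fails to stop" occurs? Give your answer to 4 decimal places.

P(Planning chain down) [OR] = 1 − (1−0.30) × (1−0.16) × (1−0.21) × (1−0.25) = 0.651610
P(Redundant channel fails) [AND] = 0.31 × 0.29 × 0.06 = 0.005394
P(Brake command inoperative) [AND] = 0.07 × 0.03 × 0.651610 × 0.005394 = 0.000007
P(Perception stack inoperative) [OR] = 1 − (1−0.000007) × (1−0.39) × (1−0.32) = 0.585203
P(Autonomous vehicle fails to stop) [OR] = 1 − (1−0.585203) × (1−0.21) × (1−0.22) = 0.744402
Rounded to 4 decimal places: P(Autonomous vehicle fails to stop) ≈ 0.7444.

0.7444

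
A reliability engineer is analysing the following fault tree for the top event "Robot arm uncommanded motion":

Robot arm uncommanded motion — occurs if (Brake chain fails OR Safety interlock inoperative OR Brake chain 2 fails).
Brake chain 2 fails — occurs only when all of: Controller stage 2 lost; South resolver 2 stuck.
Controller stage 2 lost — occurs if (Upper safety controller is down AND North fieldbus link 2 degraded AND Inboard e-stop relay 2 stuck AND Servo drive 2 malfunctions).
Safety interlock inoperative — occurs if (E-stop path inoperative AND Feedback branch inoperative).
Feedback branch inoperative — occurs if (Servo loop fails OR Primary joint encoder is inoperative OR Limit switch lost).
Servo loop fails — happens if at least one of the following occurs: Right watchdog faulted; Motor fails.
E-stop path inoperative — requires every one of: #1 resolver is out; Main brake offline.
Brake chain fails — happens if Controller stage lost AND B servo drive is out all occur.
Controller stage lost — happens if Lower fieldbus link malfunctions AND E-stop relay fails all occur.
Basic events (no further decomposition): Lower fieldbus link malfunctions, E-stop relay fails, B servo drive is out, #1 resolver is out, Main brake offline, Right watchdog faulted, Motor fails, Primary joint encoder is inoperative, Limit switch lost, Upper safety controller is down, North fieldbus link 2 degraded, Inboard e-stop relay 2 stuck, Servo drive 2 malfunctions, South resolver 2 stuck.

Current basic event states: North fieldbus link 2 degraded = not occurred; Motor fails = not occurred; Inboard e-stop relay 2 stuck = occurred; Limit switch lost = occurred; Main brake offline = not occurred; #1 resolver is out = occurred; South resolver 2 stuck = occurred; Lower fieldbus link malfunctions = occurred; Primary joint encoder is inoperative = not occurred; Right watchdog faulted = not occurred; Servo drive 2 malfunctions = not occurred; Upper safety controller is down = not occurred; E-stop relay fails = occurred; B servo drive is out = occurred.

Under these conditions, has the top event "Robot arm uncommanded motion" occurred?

Yes

Controller stage lost [AND]: Lower fieldbus link malfunctions=occurs, E-stop relay fails=occurs → all inputs occur → occurs.
Brake chain fails [AND]: Controller stage lost=occurs, B servo drive is out=occurs → all inputs occur → occurs.
E-stop path inoperative [AND]: #1 resolver is out=occurs, Main brake offline=not → not all inputs occur → does not occur.
Servo loop fails [OR]: Right watchdog faulted=not, Motor fails=not → no input occurs → does not occur.
Feedback branch inoperative [OR]: Servo loop fails=not, Primary joint encoder is inoperative=not, Limit switch lost=occurs → at least one input occurs → occurs.
Safety interlock inoperative [AND]: E-stop path inoperative=not, Feedback branch inoperative=occurs → not all inputs occur → does not occur.
Controller stage 2 lost [AND]: Upper safety controller is down=not, North fieldbus link 2 degraded=not, Inboard e-stop relay 2 stuck=occurs, Servo drive 2 malfunctions=not → not all inputs occur → does not occur.
Brake chain 2 fails [AND]: Controller stage 2 lost=not, South resolver 2 stuck=occurs → not all inputs occur → does not occur.
Robot arm uncommanded motion [OR]: Brake chain fails=occurs, Safety interlock inoperative=not, Brake chain 2 fails=not → at least one input occurs → occurs.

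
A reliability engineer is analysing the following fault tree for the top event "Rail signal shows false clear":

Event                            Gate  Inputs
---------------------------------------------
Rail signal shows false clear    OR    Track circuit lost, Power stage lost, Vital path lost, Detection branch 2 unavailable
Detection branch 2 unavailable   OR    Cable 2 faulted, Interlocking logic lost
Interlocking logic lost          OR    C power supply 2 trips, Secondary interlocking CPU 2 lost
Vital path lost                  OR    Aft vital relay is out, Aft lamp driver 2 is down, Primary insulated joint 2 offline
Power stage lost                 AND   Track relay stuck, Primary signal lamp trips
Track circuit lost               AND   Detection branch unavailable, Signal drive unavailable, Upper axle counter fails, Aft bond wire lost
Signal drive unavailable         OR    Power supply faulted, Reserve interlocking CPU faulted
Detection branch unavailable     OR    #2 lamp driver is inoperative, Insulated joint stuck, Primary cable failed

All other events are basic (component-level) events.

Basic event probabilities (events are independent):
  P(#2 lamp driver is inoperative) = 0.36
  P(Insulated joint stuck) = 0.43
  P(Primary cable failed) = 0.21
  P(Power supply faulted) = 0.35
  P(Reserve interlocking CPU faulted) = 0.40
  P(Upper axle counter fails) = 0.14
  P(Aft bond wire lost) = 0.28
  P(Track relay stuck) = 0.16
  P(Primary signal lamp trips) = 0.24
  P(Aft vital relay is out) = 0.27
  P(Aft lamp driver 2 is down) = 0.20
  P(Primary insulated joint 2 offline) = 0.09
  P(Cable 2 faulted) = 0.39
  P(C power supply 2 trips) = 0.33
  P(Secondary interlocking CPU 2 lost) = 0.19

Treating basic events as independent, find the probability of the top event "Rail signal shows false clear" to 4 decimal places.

P(Detection branch unavailable) [OR] = 1 − (1−0.36) × (1−0.43) × (1−0.21) = 0.711808
P(Signal drive unavailable) [OR] = 1 − (1−0.35) × (1−0.40) = 0.610000
P(Track circuit lost) [AND] = 0.711808 × 0.610000 × 0.14 × 0.28 = 0.017021
P(Power stage lost) [AND] = 0.16 × 0.24 = 0.038400
P(Vital path lost) [OR] = 1 − (1−0.27) × (1−0.20) × (1−0.09) = 0.468560
P(Interlocking logic lost) [OR] = 1 − (1−0.33) × (1−0.19) = 0.457300
P(Detection branch 2 unavailable) [OR] = 1 − (1−0.39) × (1−0.457300) = 0.668953
P(Rail signal shows false clear) [OR] = 1 − (1−0.017021) × (1−0.038400) × (1−0.468560) × (1−0.668953) = 0.833704
Rounded to 4 decimal places: P(Rail signal shows false clear) ≈ 0.8337.

0.8337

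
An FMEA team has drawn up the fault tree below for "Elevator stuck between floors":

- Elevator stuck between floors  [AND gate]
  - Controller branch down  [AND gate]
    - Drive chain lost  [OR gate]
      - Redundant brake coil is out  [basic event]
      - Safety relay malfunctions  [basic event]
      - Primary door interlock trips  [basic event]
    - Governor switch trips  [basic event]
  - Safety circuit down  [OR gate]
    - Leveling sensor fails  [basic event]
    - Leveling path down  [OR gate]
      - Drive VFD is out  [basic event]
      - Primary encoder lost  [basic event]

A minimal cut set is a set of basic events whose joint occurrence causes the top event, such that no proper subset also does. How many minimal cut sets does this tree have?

9

Drive chain lost [OR]: union of children's cut sets → 3 cut set(s).
Controller branch down [AND]: one cut set from each child combined → 3 × 1 = 3 cut set(s).
Leveling path down [OR]: union of children's cut sets → 2 cut set(s).
Safety circuit down [OR]: union of children's cut sets → 3 cut set(s).
Elevator stuck between floors [AND]: one cut set from each child combined → 3 × 3 = 9 cut set(s).
Minimal cut sets: {Governor switch trips, Leveling sensor fails, Redundant brake coil is out}; {Drive VFD is out, Governor switch trips, Redundant brake coil is out}; {Governor switch trips, Primary encoder lost, Redundant brake coil is out}; {Governor switch trips, Leveling sensor fails, Safety relay malfunctions}; {Drive VFD is out, Governor switch trips, Safety relay malfunctions}; {Governor switch trips, Primary encoder lost, Safety relay malfunctions}; {Governor switch trips, Leveling sensor fails, Primary door interlock trips}; {Drive VFD is out, Governor switch trips, Primary door interlock trips}; {Governor switch trips, Primary door interlock trips, Primary encoder lost}.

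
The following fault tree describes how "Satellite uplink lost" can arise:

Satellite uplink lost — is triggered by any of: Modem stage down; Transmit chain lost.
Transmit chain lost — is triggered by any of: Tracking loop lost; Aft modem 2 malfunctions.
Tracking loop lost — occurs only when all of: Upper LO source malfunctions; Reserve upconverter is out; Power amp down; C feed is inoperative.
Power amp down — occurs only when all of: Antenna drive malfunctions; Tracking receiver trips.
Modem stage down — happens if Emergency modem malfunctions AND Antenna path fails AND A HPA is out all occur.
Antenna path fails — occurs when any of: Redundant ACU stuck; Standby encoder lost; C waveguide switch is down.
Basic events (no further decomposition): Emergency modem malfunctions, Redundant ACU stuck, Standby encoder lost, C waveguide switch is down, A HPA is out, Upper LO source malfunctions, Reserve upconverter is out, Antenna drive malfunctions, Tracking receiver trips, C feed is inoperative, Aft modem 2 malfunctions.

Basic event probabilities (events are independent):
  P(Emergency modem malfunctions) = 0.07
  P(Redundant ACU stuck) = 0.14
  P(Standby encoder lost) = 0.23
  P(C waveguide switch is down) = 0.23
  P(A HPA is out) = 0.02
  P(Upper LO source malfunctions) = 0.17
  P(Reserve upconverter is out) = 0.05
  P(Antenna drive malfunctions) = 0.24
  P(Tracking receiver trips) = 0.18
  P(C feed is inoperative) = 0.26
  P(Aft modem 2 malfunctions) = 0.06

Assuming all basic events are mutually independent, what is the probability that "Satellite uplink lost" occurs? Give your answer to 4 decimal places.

0.0607

P(Antenna path fails) [OR] = 1 − (1−0.14) × (1−0.23) × (1−0.23) = 0.490106
P(Modem stage down) [AND] = 0.07 × 0.490106 × 0.02 = 0.000686
P(Power amp down) [AND] = 0.24 × 0.18 = 0.043200
P(Tracking loop lost) [AND] = 0.17 × 0.05 × 0.043200 × 0.26 = 0.000095
P(Transmit chain lost) [OR] = 1 − (1−0.000095) × (1−0.06) = 0.060089
P(Satellite uplink lost) [OR] = 1 − (1−0.000686) × (1−0.060089) = 0.060734
Rounded to 4 decimal places: P(Satellite uplink lost) ≈ 0.0607.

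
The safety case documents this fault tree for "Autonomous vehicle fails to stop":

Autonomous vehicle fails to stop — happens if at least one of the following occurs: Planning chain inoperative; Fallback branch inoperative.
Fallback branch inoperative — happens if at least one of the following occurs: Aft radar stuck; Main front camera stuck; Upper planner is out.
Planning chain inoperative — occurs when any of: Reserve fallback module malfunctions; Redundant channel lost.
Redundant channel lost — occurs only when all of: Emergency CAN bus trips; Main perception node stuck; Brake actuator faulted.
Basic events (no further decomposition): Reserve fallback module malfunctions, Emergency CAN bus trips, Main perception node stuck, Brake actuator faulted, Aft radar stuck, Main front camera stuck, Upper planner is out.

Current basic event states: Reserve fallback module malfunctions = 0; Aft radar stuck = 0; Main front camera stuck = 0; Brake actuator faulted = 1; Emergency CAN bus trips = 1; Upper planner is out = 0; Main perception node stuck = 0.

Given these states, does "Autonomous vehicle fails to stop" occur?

No

Redundant channel lost [AND]: Emergency CAN bus trips=occurs, Main perception node stuck=not, Brake actuator faulted=occurs → not all inputs occur → does not occur.
Planning chain inoperative [OR]: Reserve fallback module malfunctions=not, Redundant channel lost=not → no input occurs → does not occur.
Fallback branch inoperative [OR]: Aft radar stuck=not, Main front camera stuck=not, Upper planner is out=not → no input occurs → does not occur.
Autonomous vehicle fails to stop [OR]: Planning chain inoperative=not, Fallback branch inoperative=not → no input occurs → does not occur.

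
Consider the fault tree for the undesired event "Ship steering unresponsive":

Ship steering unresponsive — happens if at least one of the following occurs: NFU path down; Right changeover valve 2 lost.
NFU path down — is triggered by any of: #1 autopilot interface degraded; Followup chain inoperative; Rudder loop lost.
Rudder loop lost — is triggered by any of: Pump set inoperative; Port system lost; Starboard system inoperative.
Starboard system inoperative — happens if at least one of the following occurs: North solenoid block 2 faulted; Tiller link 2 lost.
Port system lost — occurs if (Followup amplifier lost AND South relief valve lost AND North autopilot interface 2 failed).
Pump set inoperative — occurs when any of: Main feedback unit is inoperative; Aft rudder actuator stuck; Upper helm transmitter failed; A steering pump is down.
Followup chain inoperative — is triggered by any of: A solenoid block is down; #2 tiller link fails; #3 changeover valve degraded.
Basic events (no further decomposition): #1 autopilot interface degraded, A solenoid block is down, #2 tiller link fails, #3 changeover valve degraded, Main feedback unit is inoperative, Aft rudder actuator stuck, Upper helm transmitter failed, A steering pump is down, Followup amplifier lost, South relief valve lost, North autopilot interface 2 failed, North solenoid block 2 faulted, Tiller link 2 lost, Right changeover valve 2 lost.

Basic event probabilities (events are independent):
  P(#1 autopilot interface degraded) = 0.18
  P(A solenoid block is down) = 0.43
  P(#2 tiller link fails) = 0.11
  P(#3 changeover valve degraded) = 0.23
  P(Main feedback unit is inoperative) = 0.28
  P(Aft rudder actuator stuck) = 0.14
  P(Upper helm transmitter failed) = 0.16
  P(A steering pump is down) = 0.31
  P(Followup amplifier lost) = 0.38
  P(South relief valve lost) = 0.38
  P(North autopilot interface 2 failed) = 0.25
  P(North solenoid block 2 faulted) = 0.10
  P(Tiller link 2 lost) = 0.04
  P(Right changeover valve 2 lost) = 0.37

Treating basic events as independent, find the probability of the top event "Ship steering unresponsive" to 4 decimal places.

0.9397

P(Followup chain inoperative) [OR] = 1 − (1−0.43) × (1−0.11) × (1−0.23) = 0.609379
P(Pump set inoperative) [OR] = 1 − (1−0.28) × (1−0.14) × (1−0.16) × (1−0.31) = 0.641112
P(Port system lost) [AND] = 0.38 × 0.38 × 0.25 = 0.036100
P(Starboard system inoperative) [OR] = 1 − (1−0.10) × (1−0.04) = 0.136000
P(Rudder loop lost) [OR] = 1 − (1−0.641112) × (1−0.036100) × (1−0.136000) = 0.701115
P(NFU path down) [OR] = 1 − (1−0.18) × (1−0.609379) × (1−0.701115) = 0.904264
P(Ship steering unresponsive) [OR] = 1 − (1−0.904264) × (1−0.37) = 0.939686
Rounded to 4 decimal places: P(Ship steering unresponsive) ≈ 0.9397.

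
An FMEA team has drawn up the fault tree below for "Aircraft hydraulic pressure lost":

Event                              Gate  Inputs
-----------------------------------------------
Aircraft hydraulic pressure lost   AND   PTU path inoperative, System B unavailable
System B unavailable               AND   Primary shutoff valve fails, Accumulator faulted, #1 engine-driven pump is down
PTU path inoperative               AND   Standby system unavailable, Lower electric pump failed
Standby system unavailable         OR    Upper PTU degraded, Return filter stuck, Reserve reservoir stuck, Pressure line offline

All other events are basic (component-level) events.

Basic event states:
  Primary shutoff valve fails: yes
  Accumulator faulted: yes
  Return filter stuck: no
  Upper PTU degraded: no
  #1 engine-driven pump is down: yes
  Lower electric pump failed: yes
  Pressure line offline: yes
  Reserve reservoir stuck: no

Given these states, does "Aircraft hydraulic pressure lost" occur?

Yes

Standby system unavailable [OR]: Upper PTU degraded=not, Return filter stuck=not, Reserve reservoir stuck=not, Pressure line offline=occurs → at least one input occurs → occurs.
PTU path inoperative [AND]: Standby system unavailable=occurs, Lower electric pump failed=occurs → all inputs occur → occurs.
System B unavailable [AND]: Primary shutoff valve fails=occurs, Accumulator faulted=occurs, #1 engine-driven pump is down=occurs → all inputs occur → occurs.
Aircraft hydraulic pressure lost [AND]: PTU path inoperative=occurs, System B unavailable=occurs → all inputs occur → occurs.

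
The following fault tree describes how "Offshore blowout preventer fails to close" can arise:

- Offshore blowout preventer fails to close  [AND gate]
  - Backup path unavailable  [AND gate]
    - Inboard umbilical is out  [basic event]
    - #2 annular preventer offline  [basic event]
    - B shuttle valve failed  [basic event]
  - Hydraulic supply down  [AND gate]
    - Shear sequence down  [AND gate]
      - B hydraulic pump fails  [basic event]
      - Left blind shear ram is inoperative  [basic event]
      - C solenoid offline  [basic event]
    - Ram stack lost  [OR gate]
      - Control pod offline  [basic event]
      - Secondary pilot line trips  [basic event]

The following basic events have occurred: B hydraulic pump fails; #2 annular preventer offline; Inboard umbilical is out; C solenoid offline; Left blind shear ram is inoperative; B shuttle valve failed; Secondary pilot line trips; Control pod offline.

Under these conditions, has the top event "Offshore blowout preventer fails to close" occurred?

Backup path unavailable [AND]: Inboard umbilical is out=occurs, #2 annular preventer offline=occurs, B shuttle valve failed=occurs → all inputs occur → occurs.
Shear sequence down [AND]: B hydraulic pump fails=occurs, Left blind shear ram is inoperative=occurs, C solenoid offline=occurs → all inputs occur → occurs.
Ram stack lost [OR]: Control pod offline=occurs, Secondary pilot line trips=occurs → at least one input occurs → occurs.
Hydraulic supply down [AND]: Shear sequence down=occurs, Ram stack lost=occurs → all inputs occur → occurs.
Offshore blowout preventer fails to close [AND]: Backup path unavailable=occurs, Hydraulic supply down=occurs → all inputs occur → occurs.

Yes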